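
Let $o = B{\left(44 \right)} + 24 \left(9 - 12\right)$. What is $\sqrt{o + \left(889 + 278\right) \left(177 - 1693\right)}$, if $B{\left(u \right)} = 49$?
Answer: $i \sqrt{1769195} \approx 1330.1 i$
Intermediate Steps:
$o = -23$ ($o = 49 + 24 \left(9 - 12\right) = 49 + 24 \left(-3\right) = 49 - 72 = -23$)
$\sqrt{o + \left(889 + 278\right) \left(177 - 1693\right)} = \sqrt{-23 + \left(889 + 278\right) \left(177 - 1693\right)} = \sqrt{-23 + 1167 \left(177 - 1693\right)} = \sqrt{-23 + 1167 \left(-1516\right)} = \sqrt{-23 - 1769172} = \sqrt{-1769195} = i \sqrt{1769195}$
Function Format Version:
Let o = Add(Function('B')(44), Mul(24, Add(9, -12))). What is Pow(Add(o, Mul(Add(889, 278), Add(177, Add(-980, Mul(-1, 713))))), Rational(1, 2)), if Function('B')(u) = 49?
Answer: Mul(I, Pow(1769195, Rational(1, 2))) ≈ Mul(1330.1, I)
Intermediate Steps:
o = -23 (o = Add(49, Mul(24, Add(9, -12))) = Add(49, Mul(24, -3)) = Add(49, -72) = -23)
Pow(Add(o, Mul(Add(889, 278), Add(177, Add(-980, Mul(-1, 713))))), Rational(1, 2)) = Pow(Add(-23, Mul(Add(889, 278), Add(177, Add(-980, Mul(-1, 713))))), Rational(1, 2)) = Pow(Add(-23, Mul(1167, Add(177, Add(-980, -713)))), Rational(1, 2)) = Pow(Add(-23, Mul(1167, Add(177, -1693))), Rational(1, 2)) = Pow(Add(-23, Mul(1167, -1516)), Rational(1, 2)) = Pow(Add(-23, -1769172), Rational(1, 2)) = Pow(-1769195, Rational(1, 2)) = Mul(I, Pow(1769195, Rational(1, 2)))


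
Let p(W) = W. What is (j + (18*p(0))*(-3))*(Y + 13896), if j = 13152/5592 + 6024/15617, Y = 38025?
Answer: 517221841068/3638761 ≈ 1.4214e+5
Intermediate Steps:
j = 9961708/3638761 (j = 13152*(1/5592) + 6024*(1/15617) = 548/233 + 6024/15617 = 9961708/3638761 ≈ 2.7377)
(j + (18*p(0))*(-3))*(Y + 13896) = (9961708/3638761 + (18*0)*(-3))*(38025 + 13896) = (9961708/3638761 + 0*(-3))*51921 = (9961708/3638761 + 0)*51921 = (9961708/3638761)*51921 = 517221841068/3638761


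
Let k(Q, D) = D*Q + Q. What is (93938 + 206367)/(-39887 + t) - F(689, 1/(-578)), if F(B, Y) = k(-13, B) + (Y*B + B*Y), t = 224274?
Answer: 478205782498/53287843 ≈ 8974.0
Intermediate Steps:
k(Q, D) = Q + D*Q
F(B, Y) = -13 - 13*B + 2*B*Y (F(B, Y) = -13*(1 + B) + (Y*B + B*Y) = (-13 - 13*B) + (B*Y + B*Y) = (-13 - 13*B) + 2*B*Y = -13 - 13*B + 2*B*Y)
(93938 + 206367)/(-39887 + t) - F(689, 1/(-578)) = (93938 + 206367)/(-39887 + 224274) - (-13 - 13*689 + 2*689/(-578)) = 300305/184387 - (-13 - 8957 + 2*689*(-1/578)) = 300305*(1/184387) - (-13 - 8957 - 689/289) = 300305/184387 - 1*(-2593019/289) = 300305/184387 + 2593019/289 = 478205782498/53287843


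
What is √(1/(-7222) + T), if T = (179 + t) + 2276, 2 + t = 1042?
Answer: √182289700358/7222 ≈ 59.119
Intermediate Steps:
t = 1040 (t = -2 + 1042 = 1040)
T = 3495 (T = (179 + 1040) + 2276 = 1219 + 2276 = 3495)
√(1/(-7222) + T) = √(1/(-7222) + 3495) = √(-1/7222 + 3495) = √(25240889/7222) = √182289700358/7222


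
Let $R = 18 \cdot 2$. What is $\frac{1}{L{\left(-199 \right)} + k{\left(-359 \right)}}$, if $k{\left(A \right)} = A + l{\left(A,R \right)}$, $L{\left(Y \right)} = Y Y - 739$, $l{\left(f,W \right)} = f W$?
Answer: $\frac{1}{25579} \approx 3.9095 \cdot 10^{-5}$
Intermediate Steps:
$R = 36$
$l{\left(f,W \right)} = W f$
$L{\left(Y \right)} = -739 + Y^{2}$ ($L{\left(Y \right)} = Y^{2} - 739 = -739 + Y^{2}$)
$k{\left(A \right)} = 37 A$ ($k{\left(A \right)} = A + 36 A = 37 A$)
$\frac{1}{L{\left(-199 \right)} + k{\left(-359 \right)}} = \frac{1}{\left(-739 + \left(-199\right)^{2}\right) + 37 \left(-359\right)} = \frac{1}{\left(-739 + 39601\right) - 13283} = \frac{1}{38862 - 13283} = \frac{1}{25579}$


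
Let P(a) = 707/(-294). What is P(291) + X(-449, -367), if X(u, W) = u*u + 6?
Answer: 8467393/42 ≈ 2.0160e+5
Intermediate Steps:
P(a) = -101/42 (P(a) = 707*(-1/294) = -101/42)
X(u, W) = 6 + u**2 (X(u, W) = u**2 + 6 = 6 + u**2)
P(291) + X(-449, -367) = -101/42 + (6 + (-449)**2) = -101/42 + (6 + 201601) = -101/42 + 201607 = 8467393/42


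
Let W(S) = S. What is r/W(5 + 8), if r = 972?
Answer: 972/13 ≈ 74.769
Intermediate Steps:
r/W(5 + 8) = 972/(5 + 8) = 972/13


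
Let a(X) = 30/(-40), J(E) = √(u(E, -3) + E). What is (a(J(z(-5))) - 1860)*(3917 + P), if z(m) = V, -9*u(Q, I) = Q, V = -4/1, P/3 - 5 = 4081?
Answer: -120390525/4 ≈ -3.0098e+7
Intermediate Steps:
P = 12258 (P = 15 + 3*4081 = 15 + 12243 = 12258)
V = -4 (V = -4*1 = -4)
u(Q, I) = -Q/9
z(m) = -4
J(E) = 2*√2*√E/3 (J(E) = √(-E/9 + E) = √(8*E/9) = 2*√2*√E/3)
a(X) = -¾ (a(X) = 30*(-1/40) = -¾)
(a(J(z(-5))) - 1860)*(3917 + P) = (-¾ - 1860)*(3917 + 12258) = -7443/4*16175 = -120390525/4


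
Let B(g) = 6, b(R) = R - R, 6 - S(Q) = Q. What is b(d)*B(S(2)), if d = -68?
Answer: 0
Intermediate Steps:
S(Q) = 6 - Q
b(R) = 0
b(d)*B(S(2)) = 0*6 = 0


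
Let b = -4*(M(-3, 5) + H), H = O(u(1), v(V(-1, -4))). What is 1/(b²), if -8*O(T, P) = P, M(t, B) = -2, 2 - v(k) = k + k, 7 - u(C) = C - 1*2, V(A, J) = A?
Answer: 1/100 ≈ 0.010000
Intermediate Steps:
u(C) = 9 - C (u(C) = 7 - (C - 1*2) = 7 - (C - 2) = 7 - (-2 + C) = 7 + (2 - C) = 9 - C)
v(k) = 2 - 2*k (v(k) = 2 - (k + k) = 2 - 2*k)
O(T, P) = -P/8
H = -½ (H = -(2 - 2*(-1))/8 = -(2 + 2)/8 = -⅛*4 = -½ ≈ -0.50000)
b = 10 (b = -4*(-2 - ½) = -4*(-5/2) = 10)
1/(b²) = 1/(10²) = 1/100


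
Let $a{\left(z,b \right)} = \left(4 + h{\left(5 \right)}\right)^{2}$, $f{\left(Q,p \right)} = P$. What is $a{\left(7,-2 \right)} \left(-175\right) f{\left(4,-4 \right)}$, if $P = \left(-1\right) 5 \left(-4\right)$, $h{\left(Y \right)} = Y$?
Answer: $-283500$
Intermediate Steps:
$P = 20$ ($P = \left(-5\right) \left(-4\right) = 20$)
$f{\left(Q,p \right)} = 20$
$a{\left(z,b \right)} = 81$ ($a{\left(z,b \right)} = \left(4 + 5\right)^{2} = 9^{2} = 81$)
$a{\left(7,-2 \right)} \left(-175\right) f{\left(4,-4 \right)} = 81 \left(-175\right) 20 = \left(-14175\right) 20 = -283500$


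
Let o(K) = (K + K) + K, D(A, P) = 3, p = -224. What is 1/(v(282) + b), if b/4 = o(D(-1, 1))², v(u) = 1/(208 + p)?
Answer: 16/5183 ≈ 0.0030870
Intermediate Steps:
o(K) = 3*K (o(K) = 2*K + K = 3*K)
v(u) = -1/16 (v(u) = 1/(208 - 224) = 1/(-16) = -1/16)
b = 324 (b = 4*(3*3)² = 4*9² = 4*81 = 324)
1/(v(282) + b) = 1/(-1/16 + 324) = 1/(5183/16) = 16/5183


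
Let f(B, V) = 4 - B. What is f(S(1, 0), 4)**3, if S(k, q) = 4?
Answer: 0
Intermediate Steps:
f(S(1, 0), 4)**3 = (4 - 1*4)**3 = (4 - 4)**3 = 0**3 = 0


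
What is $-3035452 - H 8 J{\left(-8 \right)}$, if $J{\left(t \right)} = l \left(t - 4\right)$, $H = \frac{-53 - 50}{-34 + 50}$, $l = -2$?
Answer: $-3034216$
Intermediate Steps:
$H = - \frac{103}{16} \approx -6.4375$
$J{\left(t \right)} = 8 - 2 t$ ($J{\left(t \right)} = - 2 \left(t - 4\right) = - 2 \left(-4 + t\right) = 8 - 2 t$)
$-3035452 - H 8 J{\left(-8 \right)} = -3035452 - \left(- \frac{103}{16}\right) 8 \left(8 - -16\right) = -3035452 - - \frac{103 \left(8 + 16\right)}{2} = -3035452 - \left(- \frac{103}{2}\right) 24 = -3035452 - -1236 = -3035452 + 1236 = -3034216$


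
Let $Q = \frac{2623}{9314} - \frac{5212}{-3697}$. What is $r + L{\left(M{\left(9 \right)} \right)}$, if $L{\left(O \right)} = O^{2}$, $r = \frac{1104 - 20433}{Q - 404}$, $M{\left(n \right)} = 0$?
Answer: $\frac{665572041282}{13853036833} \approx 48.045$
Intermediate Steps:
$Q = \frac{58241799}{34433858}$ ($Q = 2623 \cdot \frac{1}{9314} - - \frac{5212}{3697} = \frac{2623}{9314} + \frac{5212}{3697} = \frac{58241799}{34433858} \approx 1.6914$)
$r = \frac{665572041282}{13853036833}$ ($r = \frac{1104 - 20433}{\frac{58241799}{34433858} - 404} = - \frac{19329}{- \frac{13853036833}{34433858}} = \left(-19329\right) \left(- \frac{34433858}{13853036833}\right) = \frac{665572041282}{13853036833} \approx 48.045$)
$r + L{\left(M{\left(9 \right)} \right)} = \frac{665572041282}{13853036833} + 0^{2} = \frac{665572041282}{13853036833} + 0 = \frac{665572041282}{13853036833}$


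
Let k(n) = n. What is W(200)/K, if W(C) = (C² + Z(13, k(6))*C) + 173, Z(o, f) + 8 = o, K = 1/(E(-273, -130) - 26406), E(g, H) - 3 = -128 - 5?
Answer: -1092566728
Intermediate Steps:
E(g, H) = -130 (E(g, H) = 3 + (-128 - 5) = 3 - 133 = -130)
K = -1/26536 (K = 1/(-130 - 26406) = 1/(-26536) = -1/26536 ≈ -3.7685e-5)
Z(o, f) = -8 + o
W(C) = 173 + C² + 5*C (W(C) = (C² + (-8 + 13)*C) + 173 = (C² + 5*C) + 173 = 173 + C² + 5*C)
W(200)/K = (173 + 200² + 5*200)/(-1/26536) = (173 + 40000 + 1000)*(-26536) = 41173*(-26536) = -1092566728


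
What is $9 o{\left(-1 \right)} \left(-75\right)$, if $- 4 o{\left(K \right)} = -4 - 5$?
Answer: $- \frac{6075}{4} \approx -1518.8$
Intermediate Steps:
$o{\left(K \right)} = \frac{9}{4}$ ($o{\left(K \right)} = - \frac{-4 - 5}{4} = \left(- \frac{1}{4}\right) \left(-9\right) = \frac{9}{4}$)
$9 o{\left(-1 \right)} \left(-75\right) = 9 \cdot \frac{9}{4} \left(-75\right) = \frac{81}{4} \left(-75\right) = - \frac{6075}{4}$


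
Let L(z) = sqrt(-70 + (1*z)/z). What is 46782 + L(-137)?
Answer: 46782 + I*sqrt(69) ≈ 46782.0 + 8.3066*I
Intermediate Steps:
L(z) = I*sqrt(69) (L(z) = sqrt(-70 + z/z) = sqrt(-70 + 1) = sqrt(-69) = I*sqrt(69))
46782 + L(-137) = 46782 + I*sqrt(69)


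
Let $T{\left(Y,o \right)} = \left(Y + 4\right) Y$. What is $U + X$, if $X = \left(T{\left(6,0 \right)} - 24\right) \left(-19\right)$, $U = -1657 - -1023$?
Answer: $-1318$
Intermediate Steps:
$T{\left(Y,o \right)} = Y \left(4 + Y\right)$ ($T{\left(Y,o \right)} = \left(4 + Y\right) Y = Y \left(4 + Y\right)$)
$U = -634$ ($U = -1657 + 1023 = -634$)
$X = -684$ ($X = \left(6 \left(4 + 6\right) - 24\right) \left(-19\right) = \left(6 \cdot 10 - 24\right) \left(-19\right) = \left(60 - 24\right) \left(-19\right) = 36 \left(-19\right) = -684$)
$U + X = -634 - 684 = -1318$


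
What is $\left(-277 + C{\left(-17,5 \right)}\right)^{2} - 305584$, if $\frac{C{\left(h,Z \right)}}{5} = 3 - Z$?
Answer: $-223215$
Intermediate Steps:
$C{\left(h,Z \right)} = 15 - 5 Z$ ($C{\left(h,Z \right)} = 5 \left(3 - Z\right) = 15 - 5 Z$)
$\left(-277 + C{\left(-17,5 \right)}\right)^{2} - 305584 = \left(-277 + \left(15 - 25\right)\right)^{2} - 305584 = \left(-277 - 10\right)^{2} - 305584 = \left(-287\right)^{2} - 305584 = 82369 - 305584 = -223215$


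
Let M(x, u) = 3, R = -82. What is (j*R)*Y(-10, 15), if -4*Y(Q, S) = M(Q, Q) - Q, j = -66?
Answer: -17589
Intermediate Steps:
Y(Q, S) = -¾ + Q/4 (Y(Q, S) = -(3 - Q)/4 = -¾ + Q/4)
(j*R)*Y(-10, 15) = (-66*(-82))*(-¾ + (¼)*(-10)) = 5412*(-¾ - 5/2) = 5412*(-13/4) = -17589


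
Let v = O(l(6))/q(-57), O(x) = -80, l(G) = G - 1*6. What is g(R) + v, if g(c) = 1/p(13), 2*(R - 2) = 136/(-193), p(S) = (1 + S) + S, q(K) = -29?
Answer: 2189/783 ≈ 2.7957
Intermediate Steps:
p(S) = 1 + 2*S
l(G) = -6 + G (l(G) = G - 6 = -6 + G)
R = 318/193 (R = 2 + (136/(-193))/2 = 2 + (136*(-1/193))/2 = 2 + (½)*(-136/193) = 2 - 68/193 = 318/193 ≈ 1.6477)
v = 80/29 (v = -80/(-29) = -80*(-1/29) = 80/29 ≈ 2.7586)
g(c) = 1/27 (g(c) = 1/(1 + 2*13) = 1/(1 + 26) = 1/27)
g(R) + v = 1/27 + 80/29 = 2189/783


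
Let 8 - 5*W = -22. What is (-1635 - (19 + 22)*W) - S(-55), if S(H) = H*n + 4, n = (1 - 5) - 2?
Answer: -2215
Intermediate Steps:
W = 6 (W = 8/5 - ⅕*(-22) = 8/5 + 22/5 = 6)
n = -6 (n = -4 - 2 = -6)
S(H) = 4 - 6*H (S(H) = H*(-6) + 4 = -6*H + 4 = 4 - 6*H)
(-1635 - (19 + 22)*W) - S(-55) = (-1635 - (19 + 22)*6) - (4 - 6*(-55)) = (-1635 - 41*6) - (4 + 330) = (-1635 - 1*246) - 1*334 = (-1635 - 246) - 334 = -1881 - 334 = -2215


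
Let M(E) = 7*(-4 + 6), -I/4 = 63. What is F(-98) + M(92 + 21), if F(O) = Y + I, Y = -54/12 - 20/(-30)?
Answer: -1451/6 ≈ -241.83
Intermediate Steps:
I = -252 (I = -4*63 = -252)
Y = -23/6 (Y = -54*1/12 - 20*(-1/30) = -9/2 + 2/3 = -23/6 ≈ -3.8333)
M(E) = 14 (M(E) = 7*2 = 14)
F(O) = -1535/6 (F(O) = -23/6 - 252 = -1535/6)
F(-98) + M(92 + 21) = -1535/6 + 14 = -1451/6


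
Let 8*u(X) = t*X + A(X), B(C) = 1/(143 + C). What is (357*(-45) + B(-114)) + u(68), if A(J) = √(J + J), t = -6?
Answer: -467363/29 + √34/4 ≈ -16115.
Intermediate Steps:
A(J) = √2*√J (A(J) = √(2*J) = √2*√J)
u(X) = -3*X/4 + √2*√X/8 (u(X) = (-6*X + √2*√X)/8 = -3*X/4 + √2*√X/8)
(357*(-45) + B(-114)) + u(68) = (357*(-45) + 1/(143 - 114)) + (-¾*68 + √2*√68/8) = (-16065 + 1/29) + (-51 + √2*(2*√17)/8) = (-16065 + 1/29) + (-51 + √34/4) = -465884/29 + (-51 + √34/4) = -467363/29 + √34/4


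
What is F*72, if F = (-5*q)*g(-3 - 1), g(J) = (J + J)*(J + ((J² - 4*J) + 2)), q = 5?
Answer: 432000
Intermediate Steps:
g(J) = 2*J*(2 + J² - 3*J) (g(J) = (2*J)*(J + (2 + J² - 4*J)) = (2*J)*(2 + J² - 3*J) = 2*J*(2 + J² - 3*J))
F = 6000 (F = (-5*5)*(2*(-3 - 1)*(2 + (-3 - 1)² - 3*(-3 - 1))) = -50*(-4)*(2 + (-4)² - 3*(-4)) = -50*(-4)*(2 + 16 + 12) = -50*(-4)*30 = -25*(-240) = 6000)
F*72 = 6000*72 = 432000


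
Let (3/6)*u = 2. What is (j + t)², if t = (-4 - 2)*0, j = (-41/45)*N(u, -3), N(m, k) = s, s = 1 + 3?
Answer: 26896/2025 ≈ 13.282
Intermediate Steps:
s = 4
u = 4 (u = 2*2 = 4)
N(m, k) = 4
j = -164/45 (j = -41/45*4 = -164/45 ≈ -3.6444)
t = 0 (t = -6*0 = 0)
(j + t)² = (-164/45 + 0)² = (-164/45)² = 26896/2025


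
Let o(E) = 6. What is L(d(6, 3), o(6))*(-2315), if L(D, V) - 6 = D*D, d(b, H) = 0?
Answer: -13890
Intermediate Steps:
L(D, V) = 6 + D² (L(D, V) = 6 + D*D = 6 + D²)
L(d(6, 3), o(6))*(-2315) = (6 + 0²)*(-2315) = (6 + 0)*(-2315) = 6*(-2315) = -13890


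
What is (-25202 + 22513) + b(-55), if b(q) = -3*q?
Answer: -2524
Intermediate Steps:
(-25202 + 22513) + b(-55) = (-25202 + 22513) - 3*(-55) = -2689 + 165 = -2524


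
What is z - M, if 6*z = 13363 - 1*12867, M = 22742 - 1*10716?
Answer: -35830/3 ≈ -11943.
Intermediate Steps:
M = 12026 (M = 22742 - 10716 = 12026)
z = 248/3 (z = (13363 - 1*12867)/6 = (13363 - 12867)/6 = (1/6)*496 = 248/3 ≈ 82.667)
z - M = 248/3 - 1*12026 = 248/3 - 12026 = -35830/3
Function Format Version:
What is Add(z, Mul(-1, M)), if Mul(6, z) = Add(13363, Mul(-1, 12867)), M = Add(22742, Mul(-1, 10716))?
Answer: Rational(-35830, 3) ≈ -11943.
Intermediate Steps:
M = 12026 (M = Add(22742, -10716) = 12026)
z = Rational(248, 3) (z = Mul(Rational(1, 6), Add(13363, Mul(-1, 12867))) = Mul(Rational(1, 6), Add(13363, -12867)) = Mul(Rational(1, 6), 496) = Rational(248, 3) ≈ 82.667)
Add(z, Mul(-1, M)) = Add(Rational(248, 3), Mul(-1, 12026)) = Add(Rational(248, 3), -12026) = Rational(-35830, 3)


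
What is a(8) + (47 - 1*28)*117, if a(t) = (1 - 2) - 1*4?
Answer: 2218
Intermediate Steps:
a(t) = -5 (a(t) = -1 - 4 = -5)
a(8) + (47 - 1*28)*117 = -5 + (47 - 1*28)*117 = -5 + (47 - 28)*117 = -5 + 19*117 = -5 + 2223 = 2218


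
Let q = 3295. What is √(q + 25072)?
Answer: √28367 ≈ 168.43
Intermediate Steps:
√(q + 25072) = √(3295 + 25072) = √28367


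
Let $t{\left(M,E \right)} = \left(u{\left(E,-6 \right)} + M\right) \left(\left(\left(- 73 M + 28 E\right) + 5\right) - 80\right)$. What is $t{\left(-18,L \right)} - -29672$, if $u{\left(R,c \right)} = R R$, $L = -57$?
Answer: $-1123795$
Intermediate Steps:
$u{\left(R,c \right)} = R^{2}$
$t{\left(M,E \right)} = \left(M + E^{2}\right) \left(-75 - 73 M + 28 E\right)$ ($t{\left(M,E \right)} = \left(E^{2} + M\right) \left(\left(\left(- 73 M + 28 E\right) + 5\right) - 80\right) = \left(M + E^{2}\right) \left(\left(5 - 73 M + 28 E\right) - 80\right) = \left(M + E^{2}\right) \left(-75 - 73 M + 28 E\right)$)
$t{\left(-18,L \right)} - -29672 = \left(\left(-75\right) \left(-18\right) - 75 \left(-57\right)^{2} - 73 \left(-18\right)^{2} + 28 \left(-57\right)^{3} - - 1314 \left(-57\right)^{2} + 28 \left(-57\right) \left(-18\right)\right) - -29672 = \left(1350 - 243675 - 23652 + 28 \left(-185193\right) - \left(-1314\right) 3249 + 28728\right) + 29672 = \left(1350 - 243675 - 23652 - 5185404 + 4269186 + 28728\right) + 29672 = -1153467 + 29672 = -1123795$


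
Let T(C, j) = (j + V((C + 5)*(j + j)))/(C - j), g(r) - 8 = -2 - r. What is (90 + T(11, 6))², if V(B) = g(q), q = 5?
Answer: 208849/25 ≈ 8354.0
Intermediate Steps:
g(r) = 6 - r (g(r) = 8 + (-2 - r) = 6 - r)
V(B) = 1 (V(B) = 6 - 1*5 = 6 - 5 = 1)
T(C, j) = (1 + j)/(C - j) (T(C, j) = (j + 1)/(C - j) = (1 + j)/(C - j))
(90 + T(11, 6))² = (90 + (1 + 6)/(11 - 1*6))² = (90 + 7/(11 - 6))² = (90 + 7/5)² = (457/5)² = 208849/25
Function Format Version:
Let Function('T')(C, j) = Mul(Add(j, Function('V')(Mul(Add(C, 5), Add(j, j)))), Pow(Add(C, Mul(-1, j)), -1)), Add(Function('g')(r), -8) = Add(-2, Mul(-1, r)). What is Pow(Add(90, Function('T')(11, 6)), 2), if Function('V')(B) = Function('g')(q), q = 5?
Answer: Rational(208849, 25) ≈ 8354.0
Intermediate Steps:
Function('g')(r) = Add(6, Mul(-1, r)) (Function('g')(r) = Add(8, Add(-2, Mul(-1, r))) = Add(6, Mul(-1, r)))
Function('V')(B) = 1 (Function('V')(B) = Add(6, Mul(-1, 5)) = Add(6, -5) = 1)
Function('T')(C, j) = Mul(Pow(Add(C, Mul(-1, j)), -1), Add(1, j)) (Function('T')(C, j) = Mul(Add(j, 1), Pow(Add(C, Mul(-1, j)), -1)) = Mul(Add(1, j), Pow(Add(C, Mul(-1, j)), -1)) = Mul(Pow(Add(C, Mul(-1, j)), -1), Add(1, j)))
Pow(Add(90, Function('T')(11, 6)), 2) = Pow(Add(90, Mul(Pow(Add(11, Mul(-1, 6)), -1), Add(1, 6))), 2) = Pow(Add(90, Mul(Pow(Add(11, -6), -1), 7)), 2) = Pow(Add(90, Mul(Pow(5, -1), 7)), 2) = Pow(Add(90, Mul(Rational(1, 5), 7)), 2) = Pow(Add(90, Rational(7, 5)), 2) = Pow(Rational(457, 5), 2) = Rational(208849, 25)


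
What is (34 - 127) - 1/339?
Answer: -31528/339 ≈ -93.003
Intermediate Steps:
(34 - 127) - 1/339 = -93 - 1*1/339 = -93 - 1/339 = -31528/339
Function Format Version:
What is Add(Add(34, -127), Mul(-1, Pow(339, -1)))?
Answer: Rational(-31528, 339) ≈ -93.003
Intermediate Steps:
Add(Add(34, -127), Mul(-1, Pow(339, -1))) = Add(-93, Mul(-1, Rational(1, 339))) = Add(-93, Rational(-1, 339)) = Rational(-31528, 339)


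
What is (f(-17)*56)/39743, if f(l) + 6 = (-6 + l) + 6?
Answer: -1288/39743 ≈ -0.032408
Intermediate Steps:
f(l) = -6 + l (f(l) = -6 + ((-6 + l) + 6) = -6 + l)
(f(-17)*56)/39743 = ((-6 - 17)*56)/39743 = -23*56*(1/39743) = -1288*1/39743 = -1288/39743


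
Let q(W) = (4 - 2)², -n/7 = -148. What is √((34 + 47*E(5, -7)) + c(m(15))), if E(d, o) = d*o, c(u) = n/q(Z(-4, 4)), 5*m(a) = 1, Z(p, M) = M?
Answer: 26*I*√2 ≈ 36.77*I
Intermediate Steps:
n = 1036 (n = -7*(-148) = 1036)
q(W) = 4 (q(W) = 2² = 4)
m(a) = ⅕ (m(a) = (⅕)*1 = ⅕)
c(u) = 259 (c(u) = 1036/4 = 1036*(¼) = 259)
√((34 + 47*E(5, -7)) + c(m(15))) = √((34 + 47*(5*(-7))) + 259) = √((34 + 47*(-35)) + 259) = √((34 - 1645) + 259) = √(-1611 + 259) = √(-1352) = 26*I*√2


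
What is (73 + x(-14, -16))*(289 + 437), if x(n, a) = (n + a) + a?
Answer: 19602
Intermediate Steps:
x(n, a) = n + 2*a (x(n, a) = (a + n) + a = n + 2*a)
(73 + x(-14, -16))*(289 + 437) = (73 + (-14 + 2*(-16)))*(289 + 437) = (73 + (-14 - 32))*726 = (73 - 46)*726 = 27*726 = 19602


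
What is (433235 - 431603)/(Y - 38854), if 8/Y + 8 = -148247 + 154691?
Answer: -656472/15629021 ≈ -0.042003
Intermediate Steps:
Y = 2/1609 (Y = 8/(-8 + (-148247 + 154691)) = 8/(-8 + 6444) = 8/6436 = 8*(1/6436) = 2/1609 ≈ 0.0012430)
(433235 - 431603)/(Y - 38854) = (433235 - 431603)/(2/1609 - 38854) = 1632/(-62516084/1609) = 1632*(-1609/62516084) = -656472/15629021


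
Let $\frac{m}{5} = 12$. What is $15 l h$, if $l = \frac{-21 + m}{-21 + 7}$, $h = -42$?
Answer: $1755$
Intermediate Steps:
$m = 60$ ($m = 5 \cdot 12 = 60$)
$l = - \frac{39}{14}$ ($l = \frac{-21 + 60}{-21 + 7} = \frac{39}{-14} = 39 \left(- \frac{1}{14}\right) = - \frac{39}{14} \approx -2.7857$)
$15 l h = 15 \left(- \frac{39}{14}\right) \left(-42\right) = \left(- \frac{585}{14}\right) \left(-42\right) = 1755$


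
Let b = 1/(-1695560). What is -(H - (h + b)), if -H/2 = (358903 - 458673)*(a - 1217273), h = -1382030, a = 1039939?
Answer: 59995431092174799/1695560 ≈ 3.5384e+10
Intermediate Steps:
b = -1/1695560 ≈ -5.8978e-7
H = -35385226360 (H = -2*(358903 - 458673)*(1039939 - 1217273) = -(-199540)*(-177334) = -2*17692613180 = -35385226360)
-(H - (h + b)) = -(-35385226360 - (-1382030 - 1/1695560)) = -(-35385226360 - 1*(-2343314786801/1695560)) = -(-35385226360 + 2343314786801/1695560) = -1*(-59995431092174799/1695560) = 59995431092174799/1695560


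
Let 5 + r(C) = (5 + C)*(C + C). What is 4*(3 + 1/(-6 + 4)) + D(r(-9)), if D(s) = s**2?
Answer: 4499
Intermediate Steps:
r(C) = -5 + 2*C*(5 + C) (r(C) = -5 + (5 + C)*(C + C) = -5 + (5 + C)*(2*C) = -5 + 2*C*(5 + C))
4*(3 + 1/(-6 + 4)) + D(r(-9)) = 4*(3 + 1/(-6 + 4)) + (-5 + 2*(-9)**2 + 10*(-9))**2 = 4*(3 + 1/(-2)) + (-5 + 2*81 - 90)**2 = 4*(3 + 1*(-1/2)) + (-5 + 162 - 90)**2 = 4*(3 - 1/2) + 67**2 = 4*(5/2) + 4489 = 10 + 4489 = 4499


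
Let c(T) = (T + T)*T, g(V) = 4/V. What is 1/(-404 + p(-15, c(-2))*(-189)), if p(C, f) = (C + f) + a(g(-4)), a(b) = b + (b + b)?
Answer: 1/1486 ≈ 0.00067295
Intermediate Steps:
c(T) = 2*T**2 (c(T) = (2*T)*T = 2*T**2)
a(b) = 3*b (a(b) = b + 2*b = 3*b)
p(C, f) = -3 + C + f (p(C, f) = (C + f) + 3*(4/(-4)) = (C + f) + 3*(4*(-1/4)) = (C + f) + 3*(-1) = (C + f) - 3 = -3 + C + f)
1/(-404 + p(-15, c(-2))*(-189)) = 1/(-404 + (-3 - 15 + 2*(-2)**2)*(-189)) = 1/(-404 + (-3 - 15 + 2*4)*(-189)) = 1/(-404 + (-3 - 15 + 8)*(-189)) = 1/(-404 - 10*(-189)) = 1/(-404 + 1890) = 1/1486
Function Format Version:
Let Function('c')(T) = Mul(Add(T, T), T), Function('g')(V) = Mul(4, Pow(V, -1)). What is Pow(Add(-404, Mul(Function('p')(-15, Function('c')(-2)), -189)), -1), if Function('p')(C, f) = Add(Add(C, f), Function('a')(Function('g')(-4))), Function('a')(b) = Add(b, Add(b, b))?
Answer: Rational(1, 1486) ≈ 0.00067295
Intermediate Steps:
Function('c')(T) = Mul(2, Pow(T, 2)) (Function('c')(T) = Mul(Mul(2, T), T) = Mul(2, Pow(T, 2)))
Function('a')(b) = Mul(3, b) (Function('a')(b) = Add(b, Mul(2, b)) = Mul(3, b))
Function('p')(C, f) = Add(-3, C, f) (Function('p')(C, f) = Add(Add(C, f), Mul(3, Mul(4, Pow(-4, -1)))) = Add(Add(C, f), Mul(3, Mul(4, Rational(-1, 4)))) = Add(Add(C, f), Mul(3, -1)) = Add(Add(C, f), -3) = Add(-3, C, f))
Pow(Add(-404, Mul(Function('p')(-15, Function('c')(-2)), -189)), -1) = Pow(Add(-404, Mul(Add(-3, -15, Mul(2, Pow(-2, 2))), -189)), -1) = Pow(Add(-404, Mul(Add(-3, -15, Mul(2, 4)), -189)), -1) = Pow(Add(-404, Mul(Add(-3, -15, 8), -189)), -1) = Pow(Add(-404, Mul(-10, -189)), -1) = Pow(Add(-404, 1890), -1) = Pow(1486, -1) = Rational(1, 1486)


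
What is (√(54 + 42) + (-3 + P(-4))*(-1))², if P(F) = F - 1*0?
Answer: 145 + 56*√6 ≈ 282.17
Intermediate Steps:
P(F) = F (P(F) = F + 0 = F)
(√(54 + 42) + (-3 + P(-4))*(-1))² = (√(54 + 42) + (-3 - 4)*(-1))² = (√96 - 7*(-1))² = (4*√6 + 7)² = (7 + 4*√6)²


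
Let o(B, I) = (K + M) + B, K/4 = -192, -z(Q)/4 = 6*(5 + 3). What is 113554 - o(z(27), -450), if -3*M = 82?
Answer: 343624/3 ≈ 1.1454e+5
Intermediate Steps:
M = -82/3 (M = -⅓*82 = -82/3 ≈ -27.333)
z(Q) = -192 (z(Q) = -24*(5 + 3) = -24*8 = -4*48 = -192)
K = -768 (K = 4*(-192) = -768)
o(B, I) = -2386/3 + B (o(B, I) = (-768 - 82/3) + B = -2386/3 + B)
113554 - o(z(27), -450) = 113554 - (-2386/3 - 192) = 113554 - 1*(-2962/3) = 113554 + 2962/3 = 343624/3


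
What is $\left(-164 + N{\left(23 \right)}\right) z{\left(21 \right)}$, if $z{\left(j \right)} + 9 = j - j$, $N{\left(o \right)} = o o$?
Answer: $-3285$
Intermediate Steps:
$N{\left(o \right)} = o^{2}$
$z{\left(j \right)} = -9$ ($z{\left(j \right)} = -9 + \left(j - j\right) = -9 + 0 = -9$)
$\left(-164 + N{\left(23 \right)}\right) z{\left(21 \right)} = \left(-164 + 23^{2}\right) \left(-9\right) = \left(-164 + 529\right) \left(-9\right) = 365 \left(-9\right) = -3285$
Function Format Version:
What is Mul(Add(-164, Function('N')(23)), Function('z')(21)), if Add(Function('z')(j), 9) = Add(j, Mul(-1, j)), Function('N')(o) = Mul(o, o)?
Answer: -3285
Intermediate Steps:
Function('N')(o) = Pow(o, 2)
Function('z')(j) = -9 (Function('z')(j) = Add(-9, Add(j, Mul(-1, j))) = Add(-9, 0) = -9)
Mul(Add(-164, Function('N')(23)), Function('z')(21)) = Mul(Add(-164, Pow(23, 2)), -9) = Mul(Add(-164, 529), -9) = Mul(365, -9) = -3285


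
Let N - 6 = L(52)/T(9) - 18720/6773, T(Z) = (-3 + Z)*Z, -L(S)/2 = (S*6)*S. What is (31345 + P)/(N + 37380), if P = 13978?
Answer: 212519547/172472426 ≈ 1.2322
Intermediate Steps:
L(S) = -12*S² (L(S) = -2*S*6*S = -2*6*S*S = -12*S²)
T(Z) = Z*(-3 + Z)
N = -2802394/4689 (N = 6 + ((-12*52²)/((9*(-3 + 9))) - 18720/6773) = 6 + ((-12*2704)/((9*6)) - 18720*1/6773) = 6 + (-32448/54 - 1440/521) = 6 + (-32448*1/54 - 1440/521) = 6 + (-5408/9 - 1440/521) = 6 - 2830528/4689 = -2802394/4689 ≈ -597.65)
(31345 + P)/(N + 37380) = (31345 + 13978)/(-2802394/4689 + 37380) = 45323/(172472426/4689) = 45323*(4689/172472426) = 212519547/172472426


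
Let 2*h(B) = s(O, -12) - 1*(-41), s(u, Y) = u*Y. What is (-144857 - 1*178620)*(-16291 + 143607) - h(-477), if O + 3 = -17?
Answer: -82367595745/2 ≈ -4.1184e+10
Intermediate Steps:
O = -20 (O = -3 - 17 = -20)
s(u, Y) = Y*u
h(B) = 281/2 (h(B) = (-12*(-20) - 1*(-41))/2 = (240 + 41)/2 = (½)*281 = 281/2)
(-144857 - 1*178620)*(-16291 + 143607) - h(-477) = (-144857 - 1*178620)*(-16291 + 143607) - 1*281/2 = (-144857 - 178620)*127316 - 281/2 = -323477*127316 - 281/2 = -41183797732 - 281/2 = -82367595745/2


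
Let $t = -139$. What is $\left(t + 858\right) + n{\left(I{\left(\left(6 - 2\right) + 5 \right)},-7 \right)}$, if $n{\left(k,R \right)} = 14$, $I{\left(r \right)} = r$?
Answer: $733$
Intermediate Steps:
$\left(t + 858\right) + n{\left(I{\left(\left(6 - 2\right) + 5 \right)},-7 \right)} = \left(-139 + 858\right) + 14 = 719 + 14 = 733$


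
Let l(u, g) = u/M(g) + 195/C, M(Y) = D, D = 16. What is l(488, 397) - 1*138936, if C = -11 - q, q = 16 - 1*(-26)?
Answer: -14724373/106 ≈ -1.3891e+5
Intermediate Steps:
M(Y) = 16
q = 42 (q = 16 + 26 = 42)
C = -53 (C = -11 - 1*42 = -11 - 42 = -53)
l(u, g) = -195/53 + u/16 (l(u, g) = u/16 + 195/(-53) = u*(1/16) + 195*(-1/53) = u/16 - 195/53 = -195/53 + u/16)
l(488, 397) - 1*138936 = (-195/53 + (1/16)*488) - 1*138936 = (-195/53 + 61/2) - 138936 = 2843/106 - 138936 = -14724373/106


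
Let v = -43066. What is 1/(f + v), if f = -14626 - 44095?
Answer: -1/101787 ≈ -9.8244e-6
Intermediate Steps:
f = -58721
1/(f + v) = 1/(-58721 - 43066) = 1/(-101787) = -1/101787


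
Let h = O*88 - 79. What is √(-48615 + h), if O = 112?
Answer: I*√38838 ≈ 197.07*I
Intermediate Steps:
h = 9777 (h = 112*88 - 79 = 9856 - 79 = 9777)
√(-48615 + h) = √(-48615 + 9777) = √(-38838) = I*√38838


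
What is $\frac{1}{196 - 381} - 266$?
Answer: $- \frac{49211}{185} \approx -266.01$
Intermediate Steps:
$\frac{1}{196 - 381} - 266 = \frac{1}{-185} - 266 = - \frac{1}{185} - 266 = - \frac{49211}{185}$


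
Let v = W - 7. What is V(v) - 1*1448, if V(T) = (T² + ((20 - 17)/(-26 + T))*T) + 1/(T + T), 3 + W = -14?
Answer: -1044697/1200 ≈ -870.58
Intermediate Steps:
W = -17 (W = -3 - 14 = -17)
v = -24 (v = -17 - 7 = -24)
V(T) = T² + 1/(2*T) + 3*T/(-26 + T) (V(T) = (T² + (3/(-26 + T))*T) + 1/(2*T) = (T² + 3*T/(-26 + T)) + 1/(2*T) = T² + 1/(2*T) + 3*T/(-26 + T))
V(v) - 1*1448 = (-13 + (-24)⁴ + (½)*(-24) - 26*(-24)³ + 3*(-24)²)/((-24)*(-26 - 24)) - 1*1448 = -1/24*(-13 + 331776 - 12 - 26*(-13824) + 3*576)/(-50) - 1448 = -1/24*(-1/50)*(-13 + 331776 - 12 + 359424 + 1728) - 1448 = -1/24*(-1/50)*692903 - 1448 = 692903/1200 - 1448 = -1044697/1200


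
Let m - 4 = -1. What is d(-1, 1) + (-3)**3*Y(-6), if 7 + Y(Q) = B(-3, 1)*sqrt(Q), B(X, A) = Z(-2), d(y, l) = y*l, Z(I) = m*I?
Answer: 188 + 162*I*sqrt(6) ≈ 188.0 + 396.82*I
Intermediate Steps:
m = 3 (m = 4 - 1 = 3)
Z(I) = 3*I
d(y, l) = l*y
B(X, A) = -6 (B(X, A) = 3*(-2) = -6)
Y(Q) = -7 - 6*sqrt(Q)
d(-1, 1) + (-3)**3*Y(-6) = 1*(-1) + (-3)**3*(-7 - 6*I*sqrt(6)) = -1 - 27*(-7 - 6*I*sqrt(6)) = -1 + (189 + 162*I*sqrt(6)) = 188 + 162*I*sqrt(6)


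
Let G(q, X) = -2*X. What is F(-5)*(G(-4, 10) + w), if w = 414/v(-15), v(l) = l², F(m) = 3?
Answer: -1362/25 ≈ -54.480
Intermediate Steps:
w = 46/25 (w = 414/((-15)²) = 414/225 = 414*(1/225) = 46/25 ≈ 1.8400)
F(-5)*(G(-4, 10) + w) = 3*(-2*10 + 46/25) = 3*(-20 + 46/25) = 3*(-454/25) = -1362/25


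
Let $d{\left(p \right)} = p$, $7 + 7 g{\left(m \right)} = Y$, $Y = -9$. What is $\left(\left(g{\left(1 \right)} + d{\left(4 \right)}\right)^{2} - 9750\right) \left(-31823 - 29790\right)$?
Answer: $\frac{29426738478}{49} \approx 6.0055 \cdot 10^{8}$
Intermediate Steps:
$g{\left(m \right)} = - \frac{16}{7}$ ($g{\left(m \right)} = -1 + \frac{1}{7} \left(-9\right) = -1 - \frac{9}{7} = - \frac{16}{7}$)
$\left(\left(g{\left(1 \right)} + d{\left(4 \right)}\right)^{2} - 9750\right) \left(-31823 - 29790\right) = \left(\left(- \frac{16}{7} + 4\right)^{2} - 9750\right) \left(-31823 - 29790\right) = \left(\left(\frac{12}{7}\right)^{2} - 9750\right) \left(-61613\right) = \left(\frac{144}{49} - 9750\right) \left(-61613\right) = \left(- \frac{477606}{49}\right) \left(-61613\right) = \frac{29426738478}{49}$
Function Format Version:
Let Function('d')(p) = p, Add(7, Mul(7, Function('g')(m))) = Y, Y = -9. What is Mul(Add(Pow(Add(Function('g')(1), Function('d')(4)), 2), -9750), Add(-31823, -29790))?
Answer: Rational(29426738478, 49) ≈ 6.0055e+8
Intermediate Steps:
Function('g')(m) = Rational(-16, 7) (Function('g')(m) = Add(-1, Mul(Rational(1, 7), -9)) = Add(-1, Rational(-9, 7)) = Rational(-16, 7))
Mul(Add(Pow(Add(Function('g')(1), Function('d')(4)), 2), -9750), Add(-31823, -29790)) = Mul(Add(Pow(Add(Rational(-16, 7), 4), 2), -9750), Add(-31823, -29790)) = Mul(Add(Pow(Rational(12, 7), 2), -9750), -61613) = Mul(Add(Rational(144, 49), -9750), -61613) = Mul(Rational(-477606, 49), -61613) = Rational(29426738478, 49)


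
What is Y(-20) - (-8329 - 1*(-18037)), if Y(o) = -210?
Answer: -9918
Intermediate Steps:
Y(-20) - (-8329 - 1*(-18037)) = -210 - (-8329 - 1*(-18037)) = -210 - (-8329 + 18037) = -210 - 1*9708 = -210 - 9708 = -9918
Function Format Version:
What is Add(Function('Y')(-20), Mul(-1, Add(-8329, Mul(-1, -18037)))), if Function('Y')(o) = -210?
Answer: -9918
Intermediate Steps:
Add(Function('Y')(-20), Mul(-1, Add(-8329, Mul(-1, -18037)))) = Add(-210, Mul(-1, Add(-8329, Mul(-1, -18037)))) = Add(-210, Mul(-1, Add(-8329, 18037))) = Add(-210, Mul(-1, 9708)) = Add(-210, -9708) = -9918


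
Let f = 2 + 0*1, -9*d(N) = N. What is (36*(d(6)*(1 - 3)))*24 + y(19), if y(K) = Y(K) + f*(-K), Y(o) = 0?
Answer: 1114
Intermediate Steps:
d(N) = -N/9
f = 2 (f = 2 + 0 = 2)
y(K) = -2*K (y(K) = 0 + 2*(-K) = 0 - 2*K = -2*K)
(36*(d(6)*(1 - 3)))*24 + y(19) = (36*((-⅑*6)*(1 - 3)))*24 - 2*19 = (36*(-⅔*(-2)))*24 - 38 = (36*(4/3))*24 - 38 = 48*24 - 38 = 1152 - 38 = 1114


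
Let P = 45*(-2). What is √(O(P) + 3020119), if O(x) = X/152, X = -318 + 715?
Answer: √17444222430/76 ≈ 1737.8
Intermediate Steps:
P = -90
X = 397
O(x) = 397/152
√(O(P) + 3020119) = √(397/152 + 3020119) = √(459058485/152) = √17444222430/76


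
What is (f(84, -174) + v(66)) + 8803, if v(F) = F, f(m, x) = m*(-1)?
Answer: 8785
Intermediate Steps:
f(m, x) = -m
(f(84, -174) + v(66)) + 8803 = (-1*84 + 66) + 8803 = (-84 + 66) + 8803 = -18 + 8803 = 8785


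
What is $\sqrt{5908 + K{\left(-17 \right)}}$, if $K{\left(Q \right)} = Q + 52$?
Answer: $\sqrt{5943} \approx 77.091$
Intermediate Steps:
$K{\left(Q \right)} = 52 + Q$
$\sqrt{5908 + K{\left(-17 \right)}} = \sqrt{5908 + \left(52 - 17\right)} = \sqrt{5908 + 35} = \sqrt{5943}$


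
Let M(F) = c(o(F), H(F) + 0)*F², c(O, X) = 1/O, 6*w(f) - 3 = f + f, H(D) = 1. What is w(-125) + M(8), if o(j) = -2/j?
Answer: -1783/6 ≈ -297.17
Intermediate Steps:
w(f) = ½ + f/3 (w(f) = ½ + (f + f)/6 = ½ + (2*f)/6 = ½ + f/3)
M(F) = -F³/2 (M(F) = F²/((-2/F)) = (-F/2)*F² = -F³/2)
w(-125) + M(8) = (½ + (⅓)*(-125)) - ½*8³ = (½ - 125/3) - ½*512 = -247/6 - 256 = -1783/6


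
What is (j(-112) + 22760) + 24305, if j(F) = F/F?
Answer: 47066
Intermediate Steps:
j(F) = 1
(j(-112) + 22760) + 24305 = (1 + 22760) + 24305 = 22761 + 24305 = 47066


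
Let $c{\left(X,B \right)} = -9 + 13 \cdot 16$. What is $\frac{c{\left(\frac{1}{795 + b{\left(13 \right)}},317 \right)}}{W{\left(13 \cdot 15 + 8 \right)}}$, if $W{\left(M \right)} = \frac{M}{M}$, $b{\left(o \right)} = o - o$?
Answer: $199$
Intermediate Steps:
$b{\left(o \right)} = 0$
$W{\left(M \right)} = 1$
$c{\left(X,B \right)} = 199$ ($c{\left(X,B \right)} = -9 + 208 = 199$)
$\frac{c{\left(\frac{1}{795 + b{\left(13 \right)}},317 \right)}}{W{\left(13 \cdot 15 + 8 \right)}} = \frac{199}{1} = 199 \cdot 1 = 199$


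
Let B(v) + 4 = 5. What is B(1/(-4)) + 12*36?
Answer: 433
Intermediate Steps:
B(v) = 1 (B(v) = -4 + 5 = 1)
B(1/(-4)) + 12*36 = 1 + 12*36 = 1 + 432 = 433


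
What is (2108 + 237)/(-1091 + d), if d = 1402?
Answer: 2345/311 ≈ 7.5402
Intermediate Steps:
(2108 + 237)/(-1091 + d) = (2108 + 237)/(-1091 + 1402) = 2345/311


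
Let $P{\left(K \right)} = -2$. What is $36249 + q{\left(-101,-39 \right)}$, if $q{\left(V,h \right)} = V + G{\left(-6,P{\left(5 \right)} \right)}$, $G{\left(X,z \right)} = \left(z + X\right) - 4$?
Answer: $36136$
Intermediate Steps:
$G{\left(X,z \right)} = -4 + X + z$ ($G{\left(X,z \right)} = \left(X + z\right) - 4 = -4 + X + z$)
$q{\left(V,h \right)} = -12 + V$ ($q{\left(V,h \right)} = V - 12 = -12 + V$)
$36249 + q{\left(-101,-39 \right)} = 36249 - 113 = 36136$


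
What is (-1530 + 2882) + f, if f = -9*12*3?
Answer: 1028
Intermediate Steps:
f = -324 (f = -108*3 = -324)
(-1530 + 2882) + f = (-1530 + 2882) - 324 = 1352 - 324 = 1028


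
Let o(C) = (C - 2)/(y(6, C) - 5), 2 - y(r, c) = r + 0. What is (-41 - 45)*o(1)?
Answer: -86/9 ≈ -9.5556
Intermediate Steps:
y(r, c) = 2 - r (y(r, c) = 2 - (r + 0) = 2 - r)
o(C) = 2/9 - C/9 (o(C) = (C - 2)/((2 - 1*6) - 5) = (-2 + C)/((2 - 6) - 5) = (-2 + C)/(-4 - 5) = (-2 + C)/(-9) = (-2 + C)*(-⅑) = 2/9 - C/9)
(-41 - 45)*o(1) = (-41 - 45)*(2/9 - ⅑*1) = -86*(2/9 - ⅑) = -86*⅑ = -86/9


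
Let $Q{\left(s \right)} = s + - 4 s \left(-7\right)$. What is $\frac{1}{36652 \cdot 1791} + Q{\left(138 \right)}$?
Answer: $\frac{262706215465}{65643732} \approx 4002.0$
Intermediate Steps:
$Q{\left(s \right)} = 29 s$ ($Q{\left(s \right)} = s + 28 s = 29 s$)
$\frac{1}{36652 \cdot 1791} + Q{\left(138 \right)} = \frac{1}{36652 \cdot 1791} + 29 \cdot 138 = \frac{1}{36652} \cdot \frac{1}{1791} + 4002 = \frac{1}{65643732} + 4002 = \frac{262706215465}{65643732}$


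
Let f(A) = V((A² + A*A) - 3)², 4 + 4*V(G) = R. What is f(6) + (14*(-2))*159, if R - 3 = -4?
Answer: -71207/16 ≈ -4450.4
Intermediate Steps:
R = -1 (R = 3 - 4 = -1)
V(G) = -5/4 (V(G) = -1 + (¼)*(-1) = -1 - ¼ = -5/4)
f(A) = 25/16 (f(A) = (-5/4)² = 25/16)
f(6) + (14*(-2))*159 = 25/16 + (14*(-2))*159 = 25/16 - 28*159 = 25/16 - 4452 = -71207/16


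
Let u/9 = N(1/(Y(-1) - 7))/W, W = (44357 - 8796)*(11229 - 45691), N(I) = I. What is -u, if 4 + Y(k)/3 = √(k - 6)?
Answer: -171/519613349168 - 27*I*√7/519613349168 ≈ -3.2909e-10 - 1.3748e-10*I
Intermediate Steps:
Y(k) = -12 + 3*√(-6 + k) (Y(k) = -12 + 3*√(k - 6) = -12 + 3*√(-6 + k))
W = -1225503182 (W = 35561*(-34462) = -1225503182)
u = -9/(1225503182*(-19 + 3*I*√7)) (u = 9*(1/((-12 + 3*√(-6 - 1)) - 7*(-1225503182))) = 9*(-1/1225503182/((-12 + 3*√(-7)) - 7)) = 9*(-1/1225503182/((-12 + 3*(I*√7)) - 7)) = 9*(-1/1225503182/((-12 + 3*I*√7) - 7)) = 9*(-1/1225503182/(-19 + 3*I*√7)) = 9*(-1/(1225503182*(-19 + 3*I*√7))) = -9/(1225503182*(-19 + 3*I*√7)) ≈ 3.2909e-10 + 1.3748e-10*I)
-u = -(171/519613349168 + 27*I*√7/519613349168) = -171/519613349168 - 27*I*√7/519613349168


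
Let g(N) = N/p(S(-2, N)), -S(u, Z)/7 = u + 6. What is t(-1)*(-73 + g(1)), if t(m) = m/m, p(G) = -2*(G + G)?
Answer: -8175/112 ≈ -72.991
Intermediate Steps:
S(u, Z) = -42 - 7*u (S(u, Z) = -7*(u + 6) = -7*(6 + u) = -42 - 7*u)
p(G) = -4*G
t(m) = 1
g(N) = N/112 (g(N) = N/((-4*(-42 - 7*(-2)))) = N/((-4*(-42 + 14))) = N/((-4*(-28))) = N/112)
t(-1)*(-73 + g(1)) = 1*(-73 + (1/112)*1) = 1*(-73 + 1/112) = 1*(-8175/112) = -8175/112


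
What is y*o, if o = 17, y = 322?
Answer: 5474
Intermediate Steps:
y*o = 322*17 = 5474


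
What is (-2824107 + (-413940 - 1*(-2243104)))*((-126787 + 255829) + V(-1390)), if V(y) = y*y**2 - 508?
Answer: 2671909940713438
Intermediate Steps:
V(y) = -508 + y**3 (V(y) = y**3 - 508 = -508 + y**3)
(-2824107 + (-413940 - 1*(-2243104)))*((-126787 + 255829) + V(-1390)) = (-2824107 + (-413940 - 1*(-2243104)))*((-126787 + 255829) + (-508 + (-1390)**3)) = (-2824107 + (-413940 + 2243104))*(129042 + (-508 - 2685619000)) = (-2824107 + 1829164)*(129042 - 2685619508) = -994943*(-2685490466) = 2671909940713438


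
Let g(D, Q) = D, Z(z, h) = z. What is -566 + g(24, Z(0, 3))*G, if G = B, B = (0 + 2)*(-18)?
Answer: -1430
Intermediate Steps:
B = -36 (B = 2*(-18) = -36)
G = -36
-566 + g(24, Z(0, 3))*G = -566 + 24*(-36) = -566 - 864 = -1430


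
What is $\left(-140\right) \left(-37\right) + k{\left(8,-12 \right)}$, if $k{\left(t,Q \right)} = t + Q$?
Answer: $5176$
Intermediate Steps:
$k{\left(t,Q \right)} = Q + t$
$\left(-140\right) \left(-37\right) + k{\left(8,-12 \right)} = \left(-140\right) \left(-37\right) + \left(-12 + 8\right) = 5180 - 4 = 5176$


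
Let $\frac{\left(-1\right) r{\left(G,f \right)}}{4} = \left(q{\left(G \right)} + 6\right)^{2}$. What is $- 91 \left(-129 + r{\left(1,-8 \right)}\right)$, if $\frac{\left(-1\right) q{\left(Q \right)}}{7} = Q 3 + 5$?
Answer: $921739$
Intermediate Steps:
$q{\left(Q \right)} = -35 - 21 Q$ ($q{\left(Q \right)} = - 7 \left(Q 3 + 5\right) = - 7 \left(3 Q + 5\right) = - 7 \left(5 + 3 Q\right) = -35 - 21 Q$)
$r{\left(G,f \right)} = - 4 \left(-29 - 21 G\right)^{2}$ ($r{\left(G,f \right)} = - 4 \left(\left(-35 - 21 G\right) + 6\right)^{2} = - 4 \left(-29 - 21 G\right)^{2}$)
$- 91 \left(-129 + r{\left(1,-8 \right)}\right) = - 91 \left(-129 - 4 \left(29 + 21 \cdot 1\right)^{2}\right) = - 91 \left(-129 - 4 \left(29 + 21\right)^{2}\right) = - 91 \left(-129 - 4 \cdot 50^{2}\right) = - 91 \left(-129 - 10000\right) = \left(-91\right) \left(-10129\right) = 921739$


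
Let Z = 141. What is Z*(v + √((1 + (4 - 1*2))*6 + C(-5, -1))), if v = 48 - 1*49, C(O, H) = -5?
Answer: -141 + 141*√13 ≈ 367.38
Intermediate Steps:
v = -1 (v = 48 - 49 = -1)
Z*(v + √((1 + (4 - 1*2))*6 + C(-5, -1))) = 141*(-1 + √((1 + (4 - 1*2))*6 - 5)) = 141*(-1 + √((1 + (4 - 2))*6 - 5)) = 141*(-1 + √((1 + 2)*6 - 5)) = 141*(-1 + √(3*6 - 5)) = 141*(-1 + √(18 - 5)) = 141*(-1 + √13) = -141 + 141*√13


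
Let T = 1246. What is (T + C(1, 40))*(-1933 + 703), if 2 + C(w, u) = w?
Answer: -1531350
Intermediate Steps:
C(w, u) = -2 + w
(T + C(1, 40))*(-1933 + 703) = (1246 + (-2 + 1))*(-1933 + 703) = (1246 - 1)*(-1230) = 1245*(-1230) = -1531350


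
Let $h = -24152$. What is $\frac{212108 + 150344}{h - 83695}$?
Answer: $- \frac{362452}{107847} \approx -3.3608$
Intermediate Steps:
$\frac{212108 + 150344}{h - 83695} = \frac{212108 + 150344}{-24152 - 83695} = \frac{362452}{-107847} = 362452 \left(- \frac{1}{107847}\right) = - \frac{362452}{107847}$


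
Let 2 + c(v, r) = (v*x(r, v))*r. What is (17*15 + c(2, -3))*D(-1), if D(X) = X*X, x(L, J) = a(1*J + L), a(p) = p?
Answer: 259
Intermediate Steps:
x(L, J) = J + L (x(L, J) = 1*J + L = J + L)
D(X) = X**2
c(v, r) = -2 + r*v*(r + v) (c(v, r) = -2 + (v*(v + r))*r = -2 + (v*(r + v))*r = -2 + r*v*(r + v))
(17*15 + c(2, -3))*D(-1) = (17*15 + (-2 - 3*2*(-3 + 2)))*(-1)**2 = (255 + (-2 - 3*2*(-1)))*1 = (255 + (-2 + 6))*1 = (255 + 4)*1 = 259*1 = 259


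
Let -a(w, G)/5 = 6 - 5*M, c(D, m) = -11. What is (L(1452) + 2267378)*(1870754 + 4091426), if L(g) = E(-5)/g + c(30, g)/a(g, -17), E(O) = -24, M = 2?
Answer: 1635739998741401/121 ≈ 1.3519e+13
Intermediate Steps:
a(w, G) = 20 (a(w, G) = -5*(6 - 5*2) = -5*(6 - 10) = -5*(-4) = 20)
L(g) = -11/20 - 24/g (L(g) = -24/g - 11/20 = -11/20 - 24/g)
(L(1452) + 2267378)*(1870754 + 4091426) = ((-11/20 - 24/1452) + 2267378)*(1870754 + 4091426) = ((-11/20 - 24*1/1452) + 2267378)*5962180 = ((-11/20 - 2/121) + 2267378)*5962180 = (-1371/2420 + 2267378)*5962180 = (5487053389/2420)*5962180 = 1635739998741401/121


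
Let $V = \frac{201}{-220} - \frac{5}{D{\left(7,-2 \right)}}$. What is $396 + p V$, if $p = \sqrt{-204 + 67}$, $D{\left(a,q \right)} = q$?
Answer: $396 + \frac{349 i \sqrt{137}}{220} \approx 396.0 + 18.568 i$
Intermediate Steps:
$p = i \sqrt{137}$ ($p = \sqrt{-137} = i \sqrt{137} \approx 11.705 i$)
$V = \frac{349}{220}$ ($V = \frac{201}{-220} - \frac{5}{-2} = 201 \left(- \frac{1}{220}\right) - - \frac{5}{2} = - \frac{201}{220} + \frac{5}{2} = \frac{349}{220} \approx 1.5864$)
$396 + p V = 396 + i \sqrt{137} \cdot \frac{349}{220} = 396 + \frac{349 i \sqrt{137}}{220}$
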